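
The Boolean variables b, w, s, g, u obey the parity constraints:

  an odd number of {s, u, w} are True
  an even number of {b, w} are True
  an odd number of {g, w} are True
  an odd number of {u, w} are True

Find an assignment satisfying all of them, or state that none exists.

b = False, w = False, s = False, g = True, u = True

{s, u, w}: 1 true → odd ✓
{b, w}: 0 true → even ✓
{g, w}: 1 true → odd ✓
{u, w}: 1 true → odd ✓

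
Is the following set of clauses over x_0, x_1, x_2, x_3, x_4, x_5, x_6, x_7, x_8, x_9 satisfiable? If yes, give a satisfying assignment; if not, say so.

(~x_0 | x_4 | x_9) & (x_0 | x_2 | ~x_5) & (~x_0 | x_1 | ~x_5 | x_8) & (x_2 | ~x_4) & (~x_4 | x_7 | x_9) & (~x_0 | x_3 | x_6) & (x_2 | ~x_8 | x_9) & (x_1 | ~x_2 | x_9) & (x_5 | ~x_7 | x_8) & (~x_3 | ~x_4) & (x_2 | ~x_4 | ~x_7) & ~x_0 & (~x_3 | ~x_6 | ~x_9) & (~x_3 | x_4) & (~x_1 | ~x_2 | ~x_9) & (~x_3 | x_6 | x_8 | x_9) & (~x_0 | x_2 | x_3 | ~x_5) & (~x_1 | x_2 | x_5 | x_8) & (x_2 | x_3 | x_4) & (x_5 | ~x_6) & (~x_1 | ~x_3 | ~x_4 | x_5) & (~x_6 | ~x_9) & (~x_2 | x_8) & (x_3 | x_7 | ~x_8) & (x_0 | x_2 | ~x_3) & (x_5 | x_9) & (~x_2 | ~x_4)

Unit clause (~x_0) forces x_0 = False.
Set x_1 = False.
Set x_2 = True.
  then (x_1 | ~x_2 | x_9) forces x_9 = True.
  then (~x_6 | ~x_9) forces x_6 = False.
  then (~x_2 | x_8) forces x_8 = True.
  then (~x_2 | ~x_4) forces x_4 = False.
  then (~x_3 | x_4) forces x_3 = False.
  then (x_3 | x_7 | ~x_8) forces x_7 = True.
Set x_5 = False.
All clauses satisfied.

x_0 = False, x_1 = False, x_2 = True, x_3 = False, x_4 = False, x_5 = False, x_6 = False, x_7 = True, x_8 = True, x_9 = True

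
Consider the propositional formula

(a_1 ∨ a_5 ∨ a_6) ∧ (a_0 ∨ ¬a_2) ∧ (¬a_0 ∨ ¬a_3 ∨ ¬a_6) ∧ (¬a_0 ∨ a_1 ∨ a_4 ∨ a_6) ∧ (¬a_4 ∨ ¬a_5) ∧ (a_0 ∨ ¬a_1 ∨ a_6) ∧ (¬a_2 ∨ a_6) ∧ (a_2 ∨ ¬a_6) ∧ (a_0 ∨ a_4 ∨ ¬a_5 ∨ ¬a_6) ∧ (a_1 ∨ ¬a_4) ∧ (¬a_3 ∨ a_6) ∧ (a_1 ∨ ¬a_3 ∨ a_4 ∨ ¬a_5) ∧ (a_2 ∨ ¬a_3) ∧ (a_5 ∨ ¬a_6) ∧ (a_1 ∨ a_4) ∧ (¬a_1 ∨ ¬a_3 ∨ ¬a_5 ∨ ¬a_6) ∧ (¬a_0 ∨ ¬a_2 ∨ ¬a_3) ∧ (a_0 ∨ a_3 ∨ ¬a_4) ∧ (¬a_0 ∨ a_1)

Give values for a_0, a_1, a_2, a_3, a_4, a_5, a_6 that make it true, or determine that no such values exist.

a_0: True, a_1: True, a_2: True, a_3: False, a_4: False, a_5: True, a_6: True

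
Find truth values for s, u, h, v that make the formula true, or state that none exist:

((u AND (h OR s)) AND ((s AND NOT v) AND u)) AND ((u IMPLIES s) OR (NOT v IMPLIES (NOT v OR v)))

s=T; u=T; h=T; v=F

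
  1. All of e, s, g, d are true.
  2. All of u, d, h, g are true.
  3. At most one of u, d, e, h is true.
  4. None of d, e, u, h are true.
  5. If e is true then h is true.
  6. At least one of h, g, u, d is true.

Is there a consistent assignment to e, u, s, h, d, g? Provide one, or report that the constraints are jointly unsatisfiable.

Case e = True:
  Constraint (4) is violated (e=T) — contradiction.
Case e = False:
  Constraint (1) is violated (e=F) — contradiction.
Both cases fail — unsatisfiable.

UNSATISFIABLE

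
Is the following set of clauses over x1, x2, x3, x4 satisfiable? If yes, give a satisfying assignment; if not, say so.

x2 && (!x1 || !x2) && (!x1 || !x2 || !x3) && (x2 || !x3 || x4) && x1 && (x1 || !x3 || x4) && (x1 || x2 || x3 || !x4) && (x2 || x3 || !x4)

Case x1 = True:
  (x2) forces x2 = True.
  Clause (!x1 || !x2) is falsified — contradiction.
Case x1 = False:
  Clause (x1) is falsified — contradiction.
Both cases fail, so the formula is unsatisfiable.

No satisfying assignment exists.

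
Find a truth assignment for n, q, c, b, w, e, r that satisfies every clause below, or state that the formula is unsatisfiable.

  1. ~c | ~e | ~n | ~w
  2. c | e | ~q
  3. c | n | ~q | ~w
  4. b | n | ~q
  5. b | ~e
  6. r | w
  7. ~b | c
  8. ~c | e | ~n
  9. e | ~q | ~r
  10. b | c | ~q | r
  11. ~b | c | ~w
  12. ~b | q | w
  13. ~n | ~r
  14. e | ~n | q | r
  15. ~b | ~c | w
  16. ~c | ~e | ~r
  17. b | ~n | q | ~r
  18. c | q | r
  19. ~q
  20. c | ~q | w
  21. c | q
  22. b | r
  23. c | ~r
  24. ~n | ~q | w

n = False; q = False; c = True; b = True; w = True; e = False; r = False

Unit clause (~q) forces q = False.
In (c | q) only c is left, so c = True.
Try n = True:
  (~c | e | ~n) forces e = True.
  (~c | ~e | ~n | ~w) forces w = False.
  (b | ~e) forces b = True.
  clause (~b | q | w) is falsified — backtrack.
So n = False.
Set b = True.
  then (~b | q | w) forces w = True.
Set e = False.
Set r = False.
All clauses satisfied.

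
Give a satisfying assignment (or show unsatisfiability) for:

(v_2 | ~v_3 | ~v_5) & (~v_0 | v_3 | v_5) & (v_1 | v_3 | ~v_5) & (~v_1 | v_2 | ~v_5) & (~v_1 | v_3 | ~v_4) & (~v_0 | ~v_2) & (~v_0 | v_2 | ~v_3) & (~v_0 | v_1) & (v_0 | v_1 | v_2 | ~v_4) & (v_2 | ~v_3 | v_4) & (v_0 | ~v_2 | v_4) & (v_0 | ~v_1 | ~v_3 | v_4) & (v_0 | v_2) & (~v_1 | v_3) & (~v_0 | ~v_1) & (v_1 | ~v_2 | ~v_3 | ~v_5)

v_0 = False, v_1 = False, v_2 = True, v_3 = True, v_4 = True, v_5 = False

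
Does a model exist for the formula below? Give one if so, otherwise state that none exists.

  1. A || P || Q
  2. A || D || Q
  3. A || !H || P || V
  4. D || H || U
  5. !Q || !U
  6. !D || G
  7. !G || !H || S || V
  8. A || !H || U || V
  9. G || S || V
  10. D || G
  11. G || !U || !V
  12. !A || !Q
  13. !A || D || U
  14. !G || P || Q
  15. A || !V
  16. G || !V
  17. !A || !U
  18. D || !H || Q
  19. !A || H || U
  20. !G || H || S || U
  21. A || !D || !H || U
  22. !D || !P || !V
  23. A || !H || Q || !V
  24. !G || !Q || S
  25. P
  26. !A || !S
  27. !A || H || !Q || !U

H: True, A: False, S: True, P: True, V: False, U: True, Q: False, G: True, D: True

Unit clause (P) forces P = True.
Set H = True.
Set A = False.
  then (A || !V) forces V = False.
  then (A || !H || U || V) forces U = True.
  then (!Q || !U) forces Q = False.
  then (D || !H || Q) forces D = True.
  then (!D || G) forces G = True.
  then (!G || !H || S || V) forces S = True.
All clauses satisfied.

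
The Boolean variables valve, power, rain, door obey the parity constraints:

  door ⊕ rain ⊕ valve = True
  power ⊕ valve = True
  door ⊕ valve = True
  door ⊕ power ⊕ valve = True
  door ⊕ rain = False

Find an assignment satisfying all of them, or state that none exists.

valve=T; power=F; rain=F; door=F

door ⊕ rain ⊕ valve = F ⊕ F ⊕ T = True ✓
power ⊕ valve = F ⊕ T = True ✓
door ⊕ valve = F ⊕ T = True ✓
door ⊕ power ⊕ valve = F ⊕ F ⊕ T = True ✓
door ⊕ rain = F ⊕ F = False ✓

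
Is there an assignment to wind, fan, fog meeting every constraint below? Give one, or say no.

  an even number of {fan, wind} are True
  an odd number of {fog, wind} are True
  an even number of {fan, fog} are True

Adding constraints 1, 2, 3 mod 2: every variable appears an even number of times on the left, so the left side is 0.
But the right sides sum to 1 (mod 2). 0 ≠ 1 — the system is inconsistent.

The formula is unsatisfiable.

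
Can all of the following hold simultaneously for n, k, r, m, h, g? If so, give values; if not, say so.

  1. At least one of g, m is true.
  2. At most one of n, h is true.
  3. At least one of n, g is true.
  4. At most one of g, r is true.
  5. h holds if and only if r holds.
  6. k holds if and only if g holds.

n=T; k=T; r=F; m=F; h=F; g=T

  (1) {g, m}: 1 true — at least one ✓
  (2) {n, h}: 1 true — at most one ✓
  (3) {n, g}: 2 true — at least one ✓
  (4) {g, r}: 1 true — at most one ✓
  (5) h=F, r=F — same ✓
  (6) k=T, g=T — same ✓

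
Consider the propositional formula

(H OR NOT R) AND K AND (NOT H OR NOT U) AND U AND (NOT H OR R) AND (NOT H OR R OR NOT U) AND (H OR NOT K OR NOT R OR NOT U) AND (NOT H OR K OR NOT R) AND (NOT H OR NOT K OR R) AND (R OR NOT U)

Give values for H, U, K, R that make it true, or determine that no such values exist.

Case U = True:
  (K) forces K = True.
  (NOT H OR NOT U) forces H = False.
  (H OR NOT R) forces R = False.
  Clause (R OR NOT U) is falsified — contradiction.
Case U = False:
  Clause (U) is falsified — contradiction.
Both cases fail, so the formula is unsatisfiable.

Unsatisfiable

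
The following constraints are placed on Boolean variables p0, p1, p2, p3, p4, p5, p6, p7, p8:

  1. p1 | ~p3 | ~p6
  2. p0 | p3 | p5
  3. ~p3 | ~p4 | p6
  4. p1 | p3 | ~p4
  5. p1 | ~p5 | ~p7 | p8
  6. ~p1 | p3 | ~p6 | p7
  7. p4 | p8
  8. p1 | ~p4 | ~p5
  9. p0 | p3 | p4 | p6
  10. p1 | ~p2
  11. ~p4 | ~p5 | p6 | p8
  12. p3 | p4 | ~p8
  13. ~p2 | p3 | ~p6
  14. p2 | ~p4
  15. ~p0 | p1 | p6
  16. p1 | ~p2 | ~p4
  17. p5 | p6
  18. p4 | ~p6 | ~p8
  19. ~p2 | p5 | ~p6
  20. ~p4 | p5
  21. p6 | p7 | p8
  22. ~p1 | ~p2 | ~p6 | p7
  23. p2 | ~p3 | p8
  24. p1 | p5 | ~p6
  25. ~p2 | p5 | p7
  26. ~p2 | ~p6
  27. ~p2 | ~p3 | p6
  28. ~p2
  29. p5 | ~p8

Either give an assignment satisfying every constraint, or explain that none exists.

p0 = False, p1 = True, p2 = False, p3 = True, p4 = False, p5 = True, p6 = False, p7 = True, p8 = True

Unit clause (~p2) forces p2 = False.
In (p2 | ~p4) only ~p4 is left, so p4 = False.
In (p4 | p8) only p8 is left, so p8 = True.
In (p3 | p4 | ~p8) only p3 is left, so p3 = True.
In (p4 | ~p6 | ~p8) only ~p6 is left, so p6 = False.
In (p5 | ~p8) only p5 is left, so p5 = True.
Set p0 = False.
Set p1 = True.
Set p7 = True.
All clauses satisfied.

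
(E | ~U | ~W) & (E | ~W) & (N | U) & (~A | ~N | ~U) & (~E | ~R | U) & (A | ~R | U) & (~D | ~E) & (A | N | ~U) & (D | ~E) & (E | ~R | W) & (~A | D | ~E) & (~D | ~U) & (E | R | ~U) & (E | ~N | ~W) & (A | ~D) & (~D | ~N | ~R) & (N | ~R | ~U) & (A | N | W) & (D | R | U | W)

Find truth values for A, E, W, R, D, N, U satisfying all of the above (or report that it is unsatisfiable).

Set A = True.
Try E = True:
  (~D | ~E) forces D = False.
  clause (D | ~E) is falsified — backtrack.
So E = False.
  then (E | ~W) forces W = False.
  then (E | ~R | W) forces R = False.
  then (E | R | ~U) forces U = False.
  then (D | R | U | W) forces D = True.
  then (N | U) forces N = True.
All clauses satisfied.

A=T, E=F, W=F, R=F, D=T, N=T, U=F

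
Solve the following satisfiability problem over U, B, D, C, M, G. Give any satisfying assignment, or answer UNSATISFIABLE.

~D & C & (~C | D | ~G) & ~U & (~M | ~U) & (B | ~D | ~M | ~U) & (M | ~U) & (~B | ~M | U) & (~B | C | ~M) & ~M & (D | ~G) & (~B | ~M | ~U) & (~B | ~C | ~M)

Unit clause (~D) forces D = False.
Unit clause (C) forces C = True.
In (~C | D | ~G) only ~G is left, so G = False.
Unit clause (~U) forces U = False.
Unit clause (~M) forces M = False.
Set B = False.
All clauses satisfied.

U: False; B: False; D: False; C: True; M: False; G: False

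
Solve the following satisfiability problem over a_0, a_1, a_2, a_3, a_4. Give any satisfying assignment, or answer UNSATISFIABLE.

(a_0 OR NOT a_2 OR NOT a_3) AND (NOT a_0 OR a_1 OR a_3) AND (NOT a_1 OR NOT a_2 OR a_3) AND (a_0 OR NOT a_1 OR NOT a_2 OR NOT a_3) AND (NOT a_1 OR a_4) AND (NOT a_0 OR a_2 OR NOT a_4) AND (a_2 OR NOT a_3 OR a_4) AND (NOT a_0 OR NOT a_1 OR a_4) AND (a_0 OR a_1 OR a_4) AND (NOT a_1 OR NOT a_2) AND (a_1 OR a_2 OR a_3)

a_0=F, a_1=F, a_2=T, a_3=F, a_4=T

Set a_0 = False.
Set a_1 = False.
  then (a_0 OR a_1 OR a_4) forces a_4 = True.
Set a_2 = True.
  then (a_0 OR NOT a_2 OR NOT a_3) forces a_3 = False.
All clauses satisfied.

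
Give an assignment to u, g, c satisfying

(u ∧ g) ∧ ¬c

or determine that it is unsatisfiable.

u = True, g = True, c = False

  u ∧ g = True
  ¬c = True
Both conjuncts True, so the formula holds.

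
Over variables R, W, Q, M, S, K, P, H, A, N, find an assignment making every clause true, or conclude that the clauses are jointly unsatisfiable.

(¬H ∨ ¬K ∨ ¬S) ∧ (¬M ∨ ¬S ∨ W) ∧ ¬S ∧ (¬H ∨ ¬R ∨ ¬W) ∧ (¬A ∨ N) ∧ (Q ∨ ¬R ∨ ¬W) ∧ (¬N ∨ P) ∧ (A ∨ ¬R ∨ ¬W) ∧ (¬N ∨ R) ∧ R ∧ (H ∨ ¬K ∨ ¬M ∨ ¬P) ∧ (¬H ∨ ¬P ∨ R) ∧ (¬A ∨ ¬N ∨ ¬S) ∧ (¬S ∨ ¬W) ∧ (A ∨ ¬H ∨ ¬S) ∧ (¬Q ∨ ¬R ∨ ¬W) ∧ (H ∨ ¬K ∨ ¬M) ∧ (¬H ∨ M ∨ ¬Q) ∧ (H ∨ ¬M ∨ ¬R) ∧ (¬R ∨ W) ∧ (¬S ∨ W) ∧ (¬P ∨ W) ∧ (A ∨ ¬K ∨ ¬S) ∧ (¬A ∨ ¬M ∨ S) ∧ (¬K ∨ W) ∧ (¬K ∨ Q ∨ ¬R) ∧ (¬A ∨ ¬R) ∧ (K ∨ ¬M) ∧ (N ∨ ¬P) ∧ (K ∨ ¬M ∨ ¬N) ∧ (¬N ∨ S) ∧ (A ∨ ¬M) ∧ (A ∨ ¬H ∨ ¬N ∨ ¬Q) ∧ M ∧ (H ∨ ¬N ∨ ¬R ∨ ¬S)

No satisfying assignment exists.

Case R = True:
  (¬S) forces S = False.
  (¬R ∨ W) forces W = True.
  (¬H ∨ ¬R ∨ ¬W) forces H = False.
  (Q ∨ ¬R ∨ ¬W) forces Q = True.
  Clause (¬Q ∨ ¬R ∨ ¬W) is falsified — contradiction.
Case R = False:
  Clause (R) is falsified — contradiction.
Both cases fail, so the formula is unsatisfiable.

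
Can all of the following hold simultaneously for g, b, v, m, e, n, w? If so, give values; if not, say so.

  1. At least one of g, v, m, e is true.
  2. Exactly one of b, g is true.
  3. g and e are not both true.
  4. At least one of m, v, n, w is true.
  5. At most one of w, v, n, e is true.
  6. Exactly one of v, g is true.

g = True; b = False; v = False; m = True; e = False; n = True; w = False

  (1) {g, v, m, e}: 2 true — at least one ✓
  (2) {b, g}: 1 true — exactly one ✓
  (3) g=T, e=F — not both ✓
  (4) {m, v, n, w}: 2 true — at least one ✓
  (5) {w, v, n, e}: 1 true — at most one ✓
  (6) {v, g}: 1 true — exactly one ✓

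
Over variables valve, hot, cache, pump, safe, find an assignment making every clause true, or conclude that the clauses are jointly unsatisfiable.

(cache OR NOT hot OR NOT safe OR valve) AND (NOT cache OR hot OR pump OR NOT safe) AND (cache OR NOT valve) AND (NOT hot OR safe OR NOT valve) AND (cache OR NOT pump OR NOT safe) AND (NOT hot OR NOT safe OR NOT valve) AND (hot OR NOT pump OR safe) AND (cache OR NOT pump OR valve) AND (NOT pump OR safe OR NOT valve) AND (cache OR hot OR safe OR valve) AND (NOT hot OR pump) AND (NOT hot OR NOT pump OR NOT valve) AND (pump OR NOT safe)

Set valve = True.
  then (cache OR NOT valve) forces cache = True.
Try hot = True:
  (NOT hot OR safe OR NOT valve) forces safe = True.
  clause (NOT hot OR NOT safe OR NOT valve) is falsified — backtrack.
So hot = False.
Set pump = False.
  then (NOT cache OR hot OR pump OR NOT safe) forces safe = False.
All clauses satisfied.

valve = True; hot = False; cache = True; pump = False; safe = False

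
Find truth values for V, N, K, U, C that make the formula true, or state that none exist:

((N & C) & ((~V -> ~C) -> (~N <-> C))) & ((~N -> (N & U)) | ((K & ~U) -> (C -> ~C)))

V = False; N = True; K = True; U = True; C = True

  (N & C) & ((~V -> ~C) -> (~N <-> C)) = True
    N & C = True
    (~V -> ~C) -> (~N <-> C) = True
      ~V -> ~C = False
        ~V = True
        ~C = False
      ~N <-> C = False
        ~N = False
  (~N -> (N & U)) | ((K & ~U) -> (C -> ~C)) = True
    ~N -> (N & U) = True
      ~N = False
      N & U = True
    (K & ~U) -> (C -> ~C) = True
      K & ~U = False
        ~U = False
      C -> ~C = False
        ~C = False
Both conjuncts True, so the formula holds.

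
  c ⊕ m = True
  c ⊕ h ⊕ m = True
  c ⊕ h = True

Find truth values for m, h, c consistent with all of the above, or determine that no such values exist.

m = False; h = False; c = True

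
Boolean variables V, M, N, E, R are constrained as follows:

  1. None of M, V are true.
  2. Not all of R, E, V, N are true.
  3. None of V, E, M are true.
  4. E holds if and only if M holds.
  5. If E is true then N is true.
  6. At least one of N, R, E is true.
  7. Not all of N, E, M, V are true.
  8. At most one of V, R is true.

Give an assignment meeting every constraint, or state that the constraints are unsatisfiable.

V = False; M = False; N = True; E = False; R = True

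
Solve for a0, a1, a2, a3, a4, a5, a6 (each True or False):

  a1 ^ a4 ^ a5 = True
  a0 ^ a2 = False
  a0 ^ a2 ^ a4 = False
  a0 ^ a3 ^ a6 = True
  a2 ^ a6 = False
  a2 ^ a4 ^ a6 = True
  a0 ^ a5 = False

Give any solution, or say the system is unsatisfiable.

Adding constraints 2, 3, 5, 6 mod 2: every variable appears an even number of times on the left, so the left side is 0.
But the right sides sum to 1 (mod 2). 0 ≠ 1 — the system is inconsistent.

Unsatisfiable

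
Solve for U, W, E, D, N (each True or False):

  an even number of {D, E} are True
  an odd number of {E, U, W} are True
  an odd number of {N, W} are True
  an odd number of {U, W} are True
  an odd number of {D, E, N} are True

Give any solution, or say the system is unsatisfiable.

U=T, W=F, E=F, D=F, N=T

{D, E}: 0 true → even ✓
{E, U, W}: 1 true → odd ✓
{N, W}: 1 true → odd ✓
{U, W}: 1 true → odd ✓
{D, E, N}: 1 true → odd ✓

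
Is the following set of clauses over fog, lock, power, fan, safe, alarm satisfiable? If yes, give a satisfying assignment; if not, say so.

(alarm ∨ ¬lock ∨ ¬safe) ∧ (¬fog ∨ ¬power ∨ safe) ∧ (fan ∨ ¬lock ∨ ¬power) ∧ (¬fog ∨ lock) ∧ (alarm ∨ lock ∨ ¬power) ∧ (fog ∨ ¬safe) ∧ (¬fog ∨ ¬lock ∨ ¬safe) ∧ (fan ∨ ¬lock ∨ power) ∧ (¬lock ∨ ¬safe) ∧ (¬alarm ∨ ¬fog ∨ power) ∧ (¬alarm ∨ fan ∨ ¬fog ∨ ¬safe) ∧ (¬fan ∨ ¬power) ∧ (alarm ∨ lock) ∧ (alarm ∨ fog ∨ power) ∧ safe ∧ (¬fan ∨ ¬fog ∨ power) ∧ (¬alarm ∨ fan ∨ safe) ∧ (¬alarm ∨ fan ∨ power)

Unsatisfiable — no assignment works.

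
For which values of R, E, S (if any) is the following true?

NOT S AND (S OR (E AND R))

R: True, E: True, S: False

  NOT S = True
  S OR (E AND R) = True
    E AND R = True
Both conjuncts True, so the formula holds.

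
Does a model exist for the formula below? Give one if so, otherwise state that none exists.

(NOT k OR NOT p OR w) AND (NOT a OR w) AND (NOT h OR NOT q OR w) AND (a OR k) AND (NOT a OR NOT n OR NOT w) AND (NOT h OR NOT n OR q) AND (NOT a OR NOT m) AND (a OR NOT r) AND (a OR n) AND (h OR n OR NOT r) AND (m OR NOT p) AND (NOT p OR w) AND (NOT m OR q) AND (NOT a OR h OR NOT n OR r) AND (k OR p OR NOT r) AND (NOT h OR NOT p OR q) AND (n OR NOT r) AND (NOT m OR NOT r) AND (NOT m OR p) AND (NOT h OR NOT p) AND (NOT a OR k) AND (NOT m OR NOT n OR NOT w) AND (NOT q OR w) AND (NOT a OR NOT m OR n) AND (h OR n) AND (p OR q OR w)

a = False, m = False, h = True, q = True, w = True, k = True, p = False, n = True, r = False

Set a = False.
  then (a OR k) forces k = True.
  then (a OR NOT r) forces r = False.
  then (a OR n) forces n = True.
Try m = True:
  (NOT m OR q) forces q = True.
  (NOT m OR p) forces p = True.
  (NOT k OR NOT p OR w) forces w = True.
  clause (NOT m OR NOT n OR NOT w) is falsified — backtrack.
So m = False.
  then (m OR NOT p) forces p = False.
Set h = True.
  then (NOT h OR NOT n OR q) forces q = True.
  then (NOT q OR w) forces w = True.
All clauses satisfied.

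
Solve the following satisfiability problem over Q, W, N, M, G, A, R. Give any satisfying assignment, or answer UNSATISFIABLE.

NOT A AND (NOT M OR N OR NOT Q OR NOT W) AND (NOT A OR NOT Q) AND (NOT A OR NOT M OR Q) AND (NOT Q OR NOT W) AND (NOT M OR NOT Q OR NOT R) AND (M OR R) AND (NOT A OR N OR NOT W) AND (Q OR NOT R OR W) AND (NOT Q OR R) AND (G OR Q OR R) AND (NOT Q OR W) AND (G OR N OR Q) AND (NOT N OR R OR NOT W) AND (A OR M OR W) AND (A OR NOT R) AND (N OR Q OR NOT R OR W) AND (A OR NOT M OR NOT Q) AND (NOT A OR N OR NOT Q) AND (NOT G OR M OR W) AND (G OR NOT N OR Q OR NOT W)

Unit clause (NOT A) forces A = False.
In (A OR NOT R) only NOT R is left, so R = False.
In (M OR R) only M is left, so M = True.
In (NOT Q OR R) only NOT Q is left, so Q = False.
In (G OR Q OR R) only G is left, so G = True.
Set W = False.
Set N = True.
All clauses satisfied.

Q=F, W=F, N=T, M=T, G=T, A=F, R=F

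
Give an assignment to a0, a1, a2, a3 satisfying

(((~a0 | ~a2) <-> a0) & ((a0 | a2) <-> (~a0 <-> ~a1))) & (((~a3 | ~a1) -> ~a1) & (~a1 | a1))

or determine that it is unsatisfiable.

a0 = True, a1 = True, a2 = False, a3 = True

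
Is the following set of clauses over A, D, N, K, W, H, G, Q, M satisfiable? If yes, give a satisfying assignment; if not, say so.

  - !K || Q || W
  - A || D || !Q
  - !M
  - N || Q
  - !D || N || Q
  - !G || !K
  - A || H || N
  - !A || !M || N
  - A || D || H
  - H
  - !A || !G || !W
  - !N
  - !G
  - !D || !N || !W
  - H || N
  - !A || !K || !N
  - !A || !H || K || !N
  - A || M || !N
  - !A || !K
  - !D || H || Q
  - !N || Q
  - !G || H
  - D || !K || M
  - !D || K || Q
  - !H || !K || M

A = True; D = False; N = False; K = False; W = False; H = True; G = False; Q = True; M = False

Unit clause (!M) forces M = False.
Unit clause (H) forces H = True.
Unit clause (!N) forces N = False.
Unit clause (!G) forces G = False.
In (!H || !K || M) only !K is left, so K = False.
In (N || Q) only Q is left, so Q = True.
Set A = True.
Set D = False.
Set W = False.
All clauses satisfied.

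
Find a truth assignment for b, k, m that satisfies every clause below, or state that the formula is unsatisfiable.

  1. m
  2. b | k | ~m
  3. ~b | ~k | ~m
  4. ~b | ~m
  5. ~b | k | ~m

Unit clause (m) forces m = True.
In (~b | ~m) only ~b is left, so b = False.
In (b | k | ~m) only k is left, so k = True.
All clauses satisfied.

b: False; k: True; m: True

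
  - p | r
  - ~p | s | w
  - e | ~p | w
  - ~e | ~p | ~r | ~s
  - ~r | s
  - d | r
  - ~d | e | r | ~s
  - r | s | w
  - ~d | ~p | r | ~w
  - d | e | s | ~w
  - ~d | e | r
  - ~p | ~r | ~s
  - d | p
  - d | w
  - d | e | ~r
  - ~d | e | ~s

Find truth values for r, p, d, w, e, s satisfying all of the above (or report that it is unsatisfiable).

Set r = True.
  then (~r | s) forces s = True.
  then (~p | ~r | ~s) forces p = False.
  then (d | p) forces d = True.
  then (~d | e | ~s) forces e = True.
Set w = False.
All clauses satisfied.

r = True, p = False, d = True, w = False, e = True, s = True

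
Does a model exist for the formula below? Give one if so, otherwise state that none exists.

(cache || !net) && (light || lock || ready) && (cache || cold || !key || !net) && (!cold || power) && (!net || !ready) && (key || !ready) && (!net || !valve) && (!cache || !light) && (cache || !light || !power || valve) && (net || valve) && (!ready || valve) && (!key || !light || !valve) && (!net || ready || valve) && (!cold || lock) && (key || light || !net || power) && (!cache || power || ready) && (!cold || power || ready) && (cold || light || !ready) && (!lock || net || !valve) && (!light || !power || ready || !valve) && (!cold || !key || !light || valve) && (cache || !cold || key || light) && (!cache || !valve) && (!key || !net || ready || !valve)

Set power = False.
  then (!cold || power) forces cold = False.
Try cache = True:
  (!cache || !light) forces light = False.
  (!cache || power || ready) forces ready = True.
  clause (cold || light || !ready) is falsified — backtrack.
So cache = False.
  then (cache || !net) forces net = False.
  then (net || valve) forces valve = True.
  then (!lock || net || !valve) forces lock = False.
Set ready = False.
  then (light || lock || ready) forces light = True.
  then (!key || !light || !valve) forces key = False.
All clauses satisfied.

power: False; cache: False; cold: False; valve: True; lock: False; ready: False; key: False; net: False; light: True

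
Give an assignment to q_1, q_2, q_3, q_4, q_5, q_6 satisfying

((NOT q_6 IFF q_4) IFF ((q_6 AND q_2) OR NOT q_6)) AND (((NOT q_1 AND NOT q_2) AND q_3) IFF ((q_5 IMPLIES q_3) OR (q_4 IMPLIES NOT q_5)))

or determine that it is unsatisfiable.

q_1 = False, q_2 = False, q_3 = True, q_4 = True, q_5 = False, q_6 = True

  (NOT q_6 IFF q_4) IFF ((q_6 AND q_2) OR NOT q_6) = True
    NOT q_6 IFF q_4 = False
      NOT q_6 = False
    (q_6 AND q_2) OR NOT q_6 = False
      q_6 AND q_2 = False
      NOT q_6 = False
  ((NOT q_1 AND NOT q_2) AND q_3) IFF ((q_5 IMPLIES q_3) OR (q_4 IMPLIES NOT q_5)) = True
    (NOT q_1 AND NOT q_2) AND q_3 = True
      NOT q_1 AND NOT q_2 = True
        NOT q_1 = True
        NOT q_2 = True
    (q_5 IMPLIES q_3) OR (q_4 IMPLIES NOT q_5) = True
      q_5 IMPLIES q_3 = True
      q_4 IMPLIES NOT q_5 = True
        NOT q_5 = True
Both conjuncts True, so the formula holds.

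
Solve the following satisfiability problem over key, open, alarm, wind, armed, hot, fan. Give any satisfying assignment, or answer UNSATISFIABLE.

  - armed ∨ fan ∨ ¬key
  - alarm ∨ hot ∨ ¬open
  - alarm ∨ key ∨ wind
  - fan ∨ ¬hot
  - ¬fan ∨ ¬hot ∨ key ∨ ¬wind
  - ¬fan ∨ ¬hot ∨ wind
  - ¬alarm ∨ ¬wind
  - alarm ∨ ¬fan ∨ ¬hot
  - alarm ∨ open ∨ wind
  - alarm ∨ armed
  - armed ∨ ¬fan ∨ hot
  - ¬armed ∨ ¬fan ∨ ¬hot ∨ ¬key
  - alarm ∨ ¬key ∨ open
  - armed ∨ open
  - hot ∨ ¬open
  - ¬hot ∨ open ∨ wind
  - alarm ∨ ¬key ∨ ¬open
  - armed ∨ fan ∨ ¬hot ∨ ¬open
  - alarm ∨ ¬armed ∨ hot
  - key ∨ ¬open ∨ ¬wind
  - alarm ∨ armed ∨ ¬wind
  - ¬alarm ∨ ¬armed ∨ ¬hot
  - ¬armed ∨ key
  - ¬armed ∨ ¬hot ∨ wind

key = True; open = False; alarm = True; wind = False; armed = True; hot = False; fan = True

Set key = True.
Try open = True:
  (hot ∨ ¬open) forces hot = True.
  (fan ∨ ¬hot) forces fan = True.
  (¬fan ∨ ¬hot ∨ wind) forces wind = True.
  (¬alarm ∨ ¬wind) forces alarm = False.
  clause (alarm ∨ ¬fan ∨ ¬hot) is falsified — backtrack.
So open = False.
  then (alarm ∨ ¬key ∨ open) forces alarm = True.
  then (armed ∨ open) forces armed = True.
  then (¬alarm ∨ ¬armed ∨ ¬hot) forces hot = False.
  then (¬alarm ∨ ¬wind) forces wind = False.
Set fan = True.
All clauses satisfied.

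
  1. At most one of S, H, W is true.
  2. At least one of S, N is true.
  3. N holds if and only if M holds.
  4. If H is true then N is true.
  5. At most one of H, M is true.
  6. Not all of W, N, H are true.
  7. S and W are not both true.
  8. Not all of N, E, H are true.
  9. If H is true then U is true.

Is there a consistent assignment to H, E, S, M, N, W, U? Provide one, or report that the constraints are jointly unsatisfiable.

H = False, E = False, S = True, M = False, N = False, W = False, U = False

  (1) {S, H, W}: 1 true — at most one ✓
  (2) {S, N}: 1 true — at least one ✓
  (3) N=F, M=F — same ✓
  (4) H=F ⇒ N: vacuous ✓
  (5) {H, M}: 0 true — at most one ✓
  (6) {W, N, H}: 0/3 true — not all ✓
  (7) S=T, W=F — not both ✓
  (8) {N, E, H}: 0/3 true — not all ✓
  (9) H=F ⇒ U: vacuous ✓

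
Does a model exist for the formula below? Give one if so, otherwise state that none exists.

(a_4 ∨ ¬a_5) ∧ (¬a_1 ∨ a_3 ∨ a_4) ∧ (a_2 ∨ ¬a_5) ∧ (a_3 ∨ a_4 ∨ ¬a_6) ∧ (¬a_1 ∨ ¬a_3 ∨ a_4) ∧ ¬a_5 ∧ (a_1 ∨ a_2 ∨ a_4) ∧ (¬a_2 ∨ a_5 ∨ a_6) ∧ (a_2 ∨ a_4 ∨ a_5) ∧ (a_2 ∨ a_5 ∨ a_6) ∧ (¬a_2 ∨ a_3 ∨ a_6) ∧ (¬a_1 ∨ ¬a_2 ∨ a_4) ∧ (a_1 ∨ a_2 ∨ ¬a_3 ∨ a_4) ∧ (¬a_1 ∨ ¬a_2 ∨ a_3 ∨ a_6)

a_1=F; a_2=F; a_3=T; a_4=T; a_5=F; a_6=T

Unit clause (¬a_5) forces a_5 = False.
Set a_1 = False.
Set a_2 = False.
  then (a_1 ∨ a_2 ∨ a_4) forces a_4 = True.
  then (a_2 ∨ a_5 ∨ a_6) forces a_6 = True.
Set a_3 = True.
All clauses satisfied.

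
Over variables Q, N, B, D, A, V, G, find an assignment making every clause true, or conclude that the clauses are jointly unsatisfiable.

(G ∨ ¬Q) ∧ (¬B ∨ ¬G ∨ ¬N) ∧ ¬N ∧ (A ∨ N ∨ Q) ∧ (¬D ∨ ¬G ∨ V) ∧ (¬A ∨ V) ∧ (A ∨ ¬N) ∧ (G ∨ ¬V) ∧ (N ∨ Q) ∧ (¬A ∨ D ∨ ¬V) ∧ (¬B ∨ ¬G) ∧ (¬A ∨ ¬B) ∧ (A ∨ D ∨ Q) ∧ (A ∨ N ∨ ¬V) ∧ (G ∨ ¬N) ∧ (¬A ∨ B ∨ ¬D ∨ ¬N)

Unit clause (¬N) forces N = False.
In (N ∨ Q) only Q is left, so Q = True.
In (G ∨ ¬Q) only G is left, so G = True.
In (¬B ∨ ¬G) only ¬B is left, so B = False.
Set D = False.
Try A = True:
  (¬A ∨ V) forces V = True.
  clause (¬A ∨ D ∨ ¬V) is falsified — backtrack.
So A = False.
  then (A ∨ N ∨ ¬V) forces V = False.
All clauses satisfied.

Q=T, N=F, B=F, D=F, A=F, V=F, G=T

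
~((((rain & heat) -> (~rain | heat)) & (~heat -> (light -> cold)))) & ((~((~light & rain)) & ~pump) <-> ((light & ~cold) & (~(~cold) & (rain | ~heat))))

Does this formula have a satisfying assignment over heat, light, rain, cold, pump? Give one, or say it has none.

heat = False, light = True, rain = False, cold = False, pump = True

  ~((((rain & heat) -> (~rain | heat)) & (~heat -> (light -> cold)))) = True
    ((rain & heat) -> (~rain | heat)) & (~heat -> (light -> cold)) = False
      (rain & heat) -> (~rain | heat) = True
        rain & heat = False
        ~rain | heat = True
          ~rain = True
      ~heat -> (light -> cold) = False
        ~heat = True
        light -> cold = False
  (~((~light & rain)) & ~pump) <-> ((light & ~cold) & (~(~cold) & (rain | ~heat))) = True
    ~((~light & rain)) & ~pump = False
      ~((~light & rain)) = True
        ~light & rain = False
          ~light = False
      ~pump = False
    (light & ~cold) & (~(~cold) & (rain | ~heat)) = False
      light & ~cold = True
        ~cold = True
      ~(~cold) & (rain | ~heat) = False
        ~(~cold) = False
          ~cold = True
        rain | ~heat = True
          ~heat = True
Both conjuncts True, so the formula holds.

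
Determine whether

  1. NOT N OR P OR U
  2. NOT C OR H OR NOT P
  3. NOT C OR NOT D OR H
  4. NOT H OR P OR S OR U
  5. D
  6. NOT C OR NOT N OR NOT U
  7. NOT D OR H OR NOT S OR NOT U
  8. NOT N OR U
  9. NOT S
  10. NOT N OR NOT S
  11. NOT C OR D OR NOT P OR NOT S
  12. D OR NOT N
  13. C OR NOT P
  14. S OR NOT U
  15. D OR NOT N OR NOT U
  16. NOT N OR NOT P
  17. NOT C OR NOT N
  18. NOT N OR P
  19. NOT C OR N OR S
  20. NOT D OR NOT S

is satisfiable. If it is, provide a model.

H: False, U: False, D: True, N: False, S: False, P: False, C: False

Unit clause (D) forces D = True.
Unit clause (NOT S) forces S = False.
In (S OR NOT U) only NOT U is left, so U = False.
In (NOT N OR U) only NOT N is left, so N = False.
In (NOT C OR N OR S) only NOT C is left, so C = False.
In (C OR NOT P) only NOT P is left, so P = False.
In (NOT H OR P OR S OR U) only NOT H is left, so H = False.
All clauses satisfied.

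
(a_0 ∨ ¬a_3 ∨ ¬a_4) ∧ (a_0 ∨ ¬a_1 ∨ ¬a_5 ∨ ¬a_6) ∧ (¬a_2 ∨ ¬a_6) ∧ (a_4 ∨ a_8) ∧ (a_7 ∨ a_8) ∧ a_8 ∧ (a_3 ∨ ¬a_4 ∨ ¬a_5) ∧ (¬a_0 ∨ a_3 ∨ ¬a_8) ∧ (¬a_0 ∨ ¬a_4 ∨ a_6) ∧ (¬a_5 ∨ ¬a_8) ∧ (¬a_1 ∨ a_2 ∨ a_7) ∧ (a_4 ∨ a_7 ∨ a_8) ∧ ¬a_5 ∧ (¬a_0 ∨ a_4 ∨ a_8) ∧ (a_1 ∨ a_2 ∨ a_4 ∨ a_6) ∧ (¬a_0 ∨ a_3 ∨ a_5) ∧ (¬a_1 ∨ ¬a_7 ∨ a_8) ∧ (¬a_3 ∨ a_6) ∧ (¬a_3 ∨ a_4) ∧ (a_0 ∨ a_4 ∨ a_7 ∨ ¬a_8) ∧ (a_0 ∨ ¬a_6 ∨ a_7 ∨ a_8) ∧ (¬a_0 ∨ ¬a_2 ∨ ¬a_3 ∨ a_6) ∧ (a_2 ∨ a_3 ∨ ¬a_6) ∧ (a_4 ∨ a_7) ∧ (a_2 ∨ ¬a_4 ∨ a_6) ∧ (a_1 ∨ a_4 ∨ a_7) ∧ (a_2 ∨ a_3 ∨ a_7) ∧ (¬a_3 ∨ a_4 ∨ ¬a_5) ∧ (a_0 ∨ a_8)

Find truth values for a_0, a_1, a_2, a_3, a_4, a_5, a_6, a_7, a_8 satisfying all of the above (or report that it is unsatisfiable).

a_0 = False; a_1 = True; a_2 = True; a_3 = False; a_4 = True; a_5 = False; a_6 = False; a_7 = False; a_8 = True

Unit clause (a_8) forces a_8 = True.
In (¬a_5 ∨ ¬a_8) only ¬a_5 is left, so a_5 = False.
Set a_0 = False.
Set a_1 = True.
Set a_2 = True.
  then (¬a_2 ∨ ¬a_6) forces a_6 = False.
  then (¬a_3 ∨ a_6) forces a_3 = False.
Set a_4 = True.
Set a_7 = False.
All clauses satisfied.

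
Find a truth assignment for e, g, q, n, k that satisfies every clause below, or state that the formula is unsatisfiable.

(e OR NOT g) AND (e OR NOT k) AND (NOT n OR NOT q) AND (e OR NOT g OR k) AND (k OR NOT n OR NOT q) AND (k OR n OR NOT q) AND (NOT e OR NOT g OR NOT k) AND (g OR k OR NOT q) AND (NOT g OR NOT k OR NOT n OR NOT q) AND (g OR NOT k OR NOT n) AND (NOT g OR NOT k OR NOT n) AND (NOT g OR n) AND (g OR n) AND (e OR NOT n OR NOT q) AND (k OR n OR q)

Set e = True.
Set g = True.
  then (NOT e OR NOT g OR NOT k) forces k = False.
  then (NOT g OR n) forces n = True.
  then (NOT n OR NOT q) forces q = False.
All clauses satisfied.

e: True, g: True, q: False, n: True, k: False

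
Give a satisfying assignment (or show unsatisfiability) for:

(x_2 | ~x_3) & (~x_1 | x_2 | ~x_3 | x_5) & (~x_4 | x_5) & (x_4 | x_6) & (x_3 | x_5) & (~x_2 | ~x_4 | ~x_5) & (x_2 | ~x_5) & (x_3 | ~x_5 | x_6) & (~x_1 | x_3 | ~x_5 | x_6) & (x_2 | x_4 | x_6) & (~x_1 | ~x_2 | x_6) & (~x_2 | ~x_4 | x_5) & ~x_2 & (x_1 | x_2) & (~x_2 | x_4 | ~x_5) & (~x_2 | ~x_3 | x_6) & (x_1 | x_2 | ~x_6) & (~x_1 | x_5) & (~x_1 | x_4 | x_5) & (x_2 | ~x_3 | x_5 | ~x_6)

Case x_2 = True:
  Clause (~x_2) is falsified — contradiction.
Case x_2 = False:
  (x_2 | ~x_3) forces x_3 = False.
  (x_3 | x_5) forces x_5 = True.
  Clause (x_2 | ~x_5) is falsified — contradiction.
Both cases fail, so the formula is unsatisfiable.

Unsatisfiable — no assignment works.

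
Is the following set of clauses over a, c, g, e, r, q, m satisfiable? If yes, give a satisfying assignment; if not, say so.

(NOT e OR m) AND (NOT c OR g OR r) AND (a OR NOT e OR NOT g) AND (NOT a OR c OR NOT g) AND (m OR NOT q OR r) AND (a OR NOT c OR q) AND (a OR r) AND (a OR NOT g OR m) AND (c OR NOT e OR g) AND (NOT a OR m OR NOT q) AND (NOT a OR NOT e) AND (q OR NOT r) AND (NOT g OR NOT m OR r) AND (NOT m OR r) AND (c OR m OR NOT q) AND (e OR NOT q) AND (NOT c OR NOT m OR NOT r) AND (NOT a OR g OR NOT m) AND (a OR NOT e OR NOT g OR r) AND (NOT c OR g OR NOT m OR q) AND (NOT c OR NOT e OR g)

Set a = True.
  then (NOT a OR NOT e) forces e = False.
  then (e OR NOT q) forces q = False.
  then (q OR NOT r) forces r = False.
  then (NOT m OR r) forces m = False.
Set c = False.
  then (NOT a OR c OR NOT g) forces g = False.
All clauses satisfied.

a = True; c = False; g = False; e = False; r = False; q = False; m = False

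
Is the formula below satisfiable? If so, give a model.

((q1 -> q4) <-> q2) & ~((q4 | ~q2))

q1 = False; q2 = True; q4 = False

  (q1 -> q4) <-> q2 = True
    q1 -> q4 = True
  ~((q4 | ~q2)) = True
    q4 | ~q2 = False
      ~q2 = False
Both conjuncts True, so the formula holds.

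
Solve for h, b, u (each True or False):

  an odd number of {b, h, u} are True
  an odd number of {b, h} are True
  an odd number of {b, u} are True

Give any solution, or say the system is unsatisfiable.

h=F, b=T, u=F

{b, h, u}: 1 true → odd ✓
{b, h}: 1 true → odd ✓
{b, u}: 1 true → odd ✓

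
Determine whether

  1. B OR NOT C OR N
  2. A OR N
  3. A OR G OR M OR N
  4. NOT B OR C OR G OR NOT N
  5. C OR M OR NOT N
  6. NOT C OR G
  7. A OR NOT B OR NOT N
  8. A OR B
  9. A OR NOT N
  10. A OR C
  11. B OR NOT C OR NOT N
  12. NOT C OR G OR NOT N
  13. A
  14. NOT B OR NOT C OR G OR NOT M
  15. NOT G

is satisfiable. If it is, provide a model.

C = False; N = False; B = False; M = True; G = False; A = True

Unit clause (A) forces A = True.
Unit clause (NOT G) forces G = False.
In (NOT C OR G) only NOT C is left, so C = False.
Set N = False.
Set B = False.
Set M = True.
All clauses satisfied.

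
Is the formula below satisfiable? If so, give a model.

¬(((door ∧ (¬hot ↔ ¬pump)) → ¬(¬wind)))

wind=F; pump=F; hot=F; door=T

  ¬(((door ∧ (¬hot ↔ ¬pump)) → ¬(¬wind))) = True
    (door ∧ (¬hot ↔ ¬pump)) → ¬(¬wind) = False
      door ∧ (¬hot ↔ ¬pump) = True
        ¬hot ↔ ¬pump = True
          ¬hot = True
          ¬pump = True
      ¬(¬wind) = False
        ¬wind = True
The formula evaluates to True.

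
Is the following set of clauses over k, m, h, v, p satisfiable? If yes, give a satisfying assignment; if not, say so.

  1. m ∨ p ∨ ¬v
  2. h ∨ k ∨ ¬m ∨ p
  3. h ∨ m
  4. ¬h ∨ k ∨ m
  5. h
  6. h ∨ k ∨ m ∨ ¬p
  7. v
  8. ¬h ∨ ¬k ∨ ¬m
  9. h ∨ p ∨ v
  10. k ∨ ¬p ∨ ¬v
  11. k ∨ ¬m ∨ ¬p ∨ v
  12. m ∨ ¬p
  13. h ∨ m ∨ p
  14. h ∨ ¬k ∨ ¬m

k = False, m = True, h = True, v = True, p = False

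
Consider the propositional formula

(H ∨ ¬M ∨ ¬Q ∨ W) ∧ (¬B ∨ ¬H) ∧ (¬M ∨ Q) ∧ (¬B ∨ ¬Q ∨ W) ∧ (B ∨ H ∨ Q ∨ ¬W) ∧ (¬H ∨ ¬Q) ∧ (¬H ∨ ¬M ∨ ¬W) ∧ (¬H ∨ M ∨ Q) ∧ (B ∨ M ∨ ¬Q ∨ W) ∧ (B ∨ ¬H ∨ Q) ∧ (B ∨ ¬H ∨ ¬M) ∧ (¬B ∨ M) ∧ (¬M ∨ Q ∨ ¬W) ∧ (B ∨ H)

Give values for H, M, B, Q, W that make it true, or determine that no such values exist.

H = False; M = True; B = True; Q = True; W = True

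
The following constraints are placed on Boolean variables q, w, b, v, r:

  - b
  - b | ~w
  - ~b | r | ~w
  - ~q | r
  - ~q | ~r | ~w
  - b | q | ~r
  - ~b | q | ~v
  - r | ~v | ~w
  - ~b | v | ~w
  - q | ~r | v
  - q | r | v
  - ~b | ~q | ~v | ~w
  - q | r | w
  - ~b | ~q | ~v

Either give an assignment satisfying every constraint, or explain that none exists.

Unit clause (b) forces b = True.
Try q = False:
  (~b | q | ~v) forces v = False.
  (~b | v | ~w) forces w = False.
  (q | ~r | v) forces r = False.
  clause (q | r | v) is falsified — backtrack.
So q = True.
  then (~q | r) forces r = True.
  then (~q | ~r | ~w) forces w = False.
  then (~b | ~q | ~v) forces v = False.
All clauses satisfied.

q=T, w=F, b=T, v=F, r=T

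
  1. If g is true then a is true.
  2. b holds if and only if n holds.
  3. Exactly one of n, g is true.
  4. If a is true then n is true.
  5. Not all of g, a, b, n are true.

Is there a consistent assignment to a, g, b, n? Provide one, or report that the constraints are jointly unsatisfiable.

a = False, g = False, b = True, n = True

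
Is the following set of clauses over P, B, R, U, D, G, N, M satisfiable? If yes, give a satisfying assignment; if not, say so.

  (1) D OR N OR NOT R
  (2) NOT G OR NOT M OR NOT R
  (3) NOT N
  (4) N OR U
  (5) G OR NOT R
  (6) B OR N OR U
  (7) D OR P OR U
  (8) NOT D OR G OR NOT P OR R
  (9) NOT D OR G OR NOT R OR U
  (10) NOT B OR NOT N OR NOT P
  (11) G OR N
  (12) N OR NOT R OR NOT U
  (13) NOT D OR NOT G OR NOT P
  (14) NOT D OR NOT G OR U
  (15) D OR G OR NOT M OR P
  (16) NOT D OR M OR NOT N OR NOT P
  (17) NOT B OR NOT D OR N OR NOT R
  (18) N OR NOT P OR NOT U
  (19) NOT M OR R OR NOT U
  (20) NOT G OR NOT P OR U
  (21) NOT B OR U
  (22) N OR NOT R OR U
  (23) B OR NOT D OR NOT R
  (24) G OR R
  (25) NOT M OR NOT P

P = False, B = False, R = False, U = True, D = False, G = True, N = False, M = False

Unit clause (NOT N) forces N = False.
In (N OR U) only U is left, so U = True.
In (G OR N) only G is left, so G = True.
In (N OR NOT R OR NOT U) only NOT R is left, so R = False.
In (N OR NOT P OR NOT U) only NOT P is left, so P = False.
In (NOT M OR R OR NOT U) only NOT M is left, so M = False.
Set B = False.
Set D = False.
All clauses satisfied.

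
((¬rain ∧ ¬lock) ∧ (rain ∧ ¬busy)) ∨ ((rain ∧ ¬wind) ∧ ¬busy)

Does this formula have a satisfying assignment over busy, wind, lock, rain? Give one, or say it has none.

busy = False, wind = False, lock = False, rain = True

  ((¬rain ∧ ¬lock) ∧ (rain ∧ ¬busy)) ∨ ((rain ∧ ¬wind) ∧ ¬busy) = True
    (¬rain ∧ ¬lock) ∧ (rain ∧ ¬busy) = False
      ¬rain ∧ ¬lock = False
        ¬rain = False
        ¬lock = True
      rain ∧ ¬busy = True
        ¬busy = True
    (rain ∧ ¬wind) ∧ ¬busy = True
      rain ∧ ¬wind = True
        ¬wind = True
      ¬busy = True
The formula evaluates to True.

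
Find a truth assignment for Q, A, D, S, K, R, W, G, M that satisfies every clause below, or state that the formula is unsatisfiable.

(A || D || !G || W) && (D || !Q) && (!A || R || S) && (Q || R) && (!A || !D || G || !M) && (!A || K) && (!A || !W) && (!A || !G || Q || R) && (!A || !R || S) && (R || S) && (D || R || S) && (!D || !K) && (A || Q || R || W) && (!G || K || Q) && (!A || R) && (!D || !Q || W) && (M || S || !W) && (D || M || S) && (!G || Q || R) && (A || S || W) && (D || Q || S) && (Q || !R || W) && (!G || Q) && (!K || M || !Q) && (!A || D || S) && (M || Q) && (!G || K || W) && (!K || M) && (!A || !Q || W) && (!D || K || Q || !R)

Set Q = True.
  then (D || !Q) forces D = True.
  then (!D || !K) forces K = False.
  then (!D || !Q || W) forces W = True.
  then (!A || K) forces A = False.
Set S = False.
  then (R || S) forces R = True.
  then (M || S || !W) forces M = True.
Set G = True.
All clauses satisfied.

Q = True, A = False, D = True, S = False, K = False, R = True, W = True, G = True, M = True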